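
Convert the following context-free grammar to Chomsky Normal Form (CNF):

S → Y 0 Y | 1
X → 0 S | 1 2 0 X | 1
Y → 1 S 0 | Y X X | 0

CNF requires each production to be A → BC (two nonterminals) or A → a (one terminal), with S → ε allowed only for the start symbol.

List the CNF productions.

T0 → 0; S → 1; T1 → 1; T2 → 2; X → 1; Y → 0; S → Y X0; X0 → T0 Y; X → T0 S; X → T1 X1; X1 → T2 X2; X2 → T0 X; Y → T1 X3; X3 → S T0; Y → Y X4; X4 → X X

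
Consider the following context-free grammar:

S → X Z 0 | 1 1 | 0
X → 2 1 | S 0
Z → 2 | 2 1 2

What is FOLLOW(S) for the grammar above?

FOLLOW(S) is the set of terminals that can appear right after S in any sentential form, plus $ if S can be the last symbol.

We compute FOLLOW(S) using the standard algorithm.
FOLLOW(S) starts with {$}.
FIRST(S) = {0, 1, 2}
FIRST(X) = {0, 1, 2}
FIRST(Z) = {2}
FOLLOW(S) = {$, 0}
FOLLOW(X) = {2}
FOLLOW(Z) = {0}
Therefore, FOLLOW(S) = {$, 0}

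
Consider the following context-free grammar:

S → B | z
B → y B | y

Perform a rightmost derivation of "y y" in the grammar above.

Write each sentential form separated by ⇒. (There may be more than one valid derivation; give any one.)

S ⇒ B ⇒ y B ⇒ y y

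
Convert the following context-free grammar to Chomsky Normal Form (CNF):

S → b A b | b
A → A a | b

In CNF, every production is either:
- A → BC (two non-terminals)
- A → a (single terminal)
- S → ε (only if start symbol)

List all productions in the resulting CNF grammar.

TB → b; S → b; TA → a; A → b; S → TB X0; X0 → A TB; A → A TA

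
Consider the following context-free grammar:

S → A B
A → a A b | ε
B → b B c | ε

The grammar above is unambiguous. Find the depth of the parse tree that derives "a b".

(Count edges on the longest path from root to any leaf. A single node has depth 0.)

3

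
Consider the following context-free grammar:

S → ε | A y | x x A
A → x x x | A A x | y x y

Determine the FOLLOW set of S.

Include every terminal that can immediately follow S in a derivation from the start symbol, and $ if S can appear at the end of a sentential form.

We compute FOLLOW(S) using the standard algorithm.
FOLLOW(S) starts with {$}.
FIRST(A) = {x, y}
FIRST(S) = {x, y, ε}
FOLLOW(A) = {$, x, y}
FOLLOW(S) = {$}
Therefore, FOLLOW(S) = {$}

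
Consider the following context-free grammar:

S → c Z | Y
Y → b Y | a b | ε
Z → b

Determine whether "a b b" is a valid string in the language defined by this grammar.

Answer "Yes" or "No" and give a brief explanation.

No - no valid derivation exists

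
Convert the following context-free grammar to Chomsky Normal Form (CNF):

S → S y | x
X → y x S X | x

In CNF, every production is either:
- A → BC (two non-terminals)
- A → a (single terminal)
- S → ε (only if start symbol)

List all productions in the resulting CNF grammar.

TY → y; S → x; TX → x; X → x; S → S TY; X → TY X0; X0 → TX X1; X1 → S X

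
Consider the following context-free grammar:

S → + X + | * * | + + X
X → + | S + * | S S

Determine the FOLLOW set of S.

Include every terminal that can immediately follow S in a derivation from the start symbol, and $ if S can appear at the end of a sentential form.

We compute FOLLOW(S) using the standard algorithm.
FOLLOW(S) starts with {$}.
FIRST(S) = {*, +}
FIRST(X) = {*, +}
FOLLOW(S) = {$, *, +}
FOLLOW(X) = {$, *, +}
Therefore, FOLLOW(S) = {$, *, +}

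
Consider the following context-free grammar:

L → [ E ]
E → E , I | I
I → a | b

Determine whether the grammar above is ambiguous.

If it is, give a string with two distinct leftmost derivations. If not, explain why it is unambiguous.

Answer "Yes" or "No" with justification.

No - the grammar is unambiguous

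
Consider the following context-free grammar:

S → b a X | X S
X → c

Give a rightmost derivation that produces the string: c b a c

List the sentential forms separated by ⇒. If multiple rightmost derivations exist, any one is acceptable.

S ⇒ X S ⇒ X b a X ⇒ X b a c ⇒ c b a c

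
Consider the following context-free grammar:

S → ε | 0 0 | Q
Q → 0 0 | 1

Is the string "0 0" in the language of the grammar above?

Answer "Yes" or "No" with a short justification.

Yes - a valid derivation exists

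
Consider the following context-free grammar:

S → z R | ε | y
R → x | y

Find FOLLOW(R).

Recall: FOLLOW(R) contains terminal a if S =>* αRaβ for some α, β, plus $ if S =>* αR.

We compute FOLLOW(R) using the standard algorithm.
FOLLOW(S) starts with {$}.
FIRST(R) = {x, y}
FIRST(S) = {y, z, ε}
FOLLOW(R) = {$}
FOLLOW(S) = {$}
Therefore, FOLLOW(R) = {$}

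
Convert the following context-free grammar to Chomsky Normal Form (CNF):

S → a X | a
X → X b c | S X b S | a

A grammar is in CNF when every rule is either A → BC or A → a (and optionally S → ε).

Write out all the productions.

TA → a; S → a; TB → b; TC → c; X → a; S → TA X; X → X X0; X0 → TB TC; X → S X1; X1 → X X2; X2 → TB S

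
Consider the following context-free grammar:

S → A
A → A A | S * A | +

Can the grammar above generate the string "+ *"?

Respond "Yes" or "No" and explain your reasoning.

No - no valid derivation exists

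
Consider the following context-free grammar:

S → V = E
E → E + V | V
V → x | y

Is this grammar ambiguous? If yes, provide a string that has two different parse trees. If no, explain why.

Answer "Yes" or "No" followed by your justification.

No - the grammar is unambiguous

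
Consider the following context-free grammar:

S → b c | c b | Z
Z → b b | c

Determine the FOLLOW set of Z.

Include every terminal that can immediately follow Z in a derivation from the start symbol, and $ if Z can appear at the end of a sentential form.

We compute FOLLOW(Z) using the standard algorithm.
FOLLOW(S) starts with {$}.
FIRST(S) = {b, c}
FIRST(Z) = {b, c}
FOLLOW(S) = {$}
FOLLOW(Z) = {$}
Therefore, FOLLOW(Z) = {$}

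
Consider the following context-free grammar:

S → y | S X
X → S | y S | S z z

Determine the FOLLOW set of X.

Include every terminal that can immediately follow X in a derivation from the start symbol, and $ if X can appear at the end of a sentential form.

We compute FOLLOW(X) using the standard algorithm.
FOLLOW(S) starts with {$}.
FIRST(S) = {y}
FIRST(X) = {y}
FOLLOW(S) = {$, y, z}
FOLLOW(X) = {$, y, z}
Therefore, FOLLOW(X) = {$, y, z}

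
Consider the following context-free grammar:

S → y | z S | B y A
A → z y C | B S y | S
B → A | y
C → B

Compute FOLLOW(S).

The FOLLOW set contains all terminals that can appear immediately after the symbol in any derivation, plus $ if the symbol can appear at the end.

We compute FOLLOW(S) using the standard algorithm.
FOLLOW(S) starts with {$}.
FIRST(A) = {y, z}
FIRST(B) = {y, z}
FIRST(C) = {y, z}
FIRST(S) = {y, z}
FOLLOW(A) = {$, y, z}
FOLLOW(B) = {$, y, z}
FOLLOW(C) = {$, y, z}
FOLLOW(S) = {$, y, z}
Therefore, FOLLOW(S) = {$, y, z}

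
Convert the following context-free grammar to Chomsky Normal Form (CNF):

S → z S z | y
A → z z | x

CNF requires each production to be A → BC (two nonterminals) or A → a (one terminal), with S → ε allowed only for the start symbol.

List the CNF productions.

TZ → z; S → y; A → x; S → TZ X0; X0 → S TZ; A → TZ TZ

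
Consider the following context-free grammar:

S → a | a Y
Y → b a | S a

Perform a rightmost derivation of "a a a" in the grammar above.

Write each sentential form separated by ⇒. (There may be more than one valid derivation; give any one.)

S ⇒ a Y ⇒ a S a ⇒ a a a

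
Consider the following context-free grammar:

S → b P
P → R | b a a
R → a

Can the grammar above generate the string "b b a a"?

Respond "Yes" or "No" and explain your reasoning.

Yes - a valid derivation exists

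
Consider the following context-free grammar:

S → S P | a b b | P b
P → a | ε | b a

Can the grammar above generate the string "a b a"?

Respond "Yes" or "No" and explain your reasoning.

Yes - a valid derivation exists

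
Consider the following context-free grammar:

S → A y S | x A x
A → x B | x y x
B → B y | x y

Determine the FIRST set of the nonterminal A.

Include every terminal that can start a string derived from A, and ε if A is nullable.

We compute FIRST(A) using the standard algorithm.
FIRST(A) = {x}
FIRST(B) = {x}
FIRST(S) = {x}
Therefore, FIRST(A) = {x}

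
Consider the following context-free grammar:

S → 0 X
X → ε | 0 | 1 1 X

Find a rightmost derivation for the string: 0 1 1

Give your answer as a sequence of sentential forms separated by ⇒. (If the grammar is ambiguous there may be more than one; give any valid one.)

S ⇒ 0 X ⇒ 0 1 1 X ⇒ 0 1 1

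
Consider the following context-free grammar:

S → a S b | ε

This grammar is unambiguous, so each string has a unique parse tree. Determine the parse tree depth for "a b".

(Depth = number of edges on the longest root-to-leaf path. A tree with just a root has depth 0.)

2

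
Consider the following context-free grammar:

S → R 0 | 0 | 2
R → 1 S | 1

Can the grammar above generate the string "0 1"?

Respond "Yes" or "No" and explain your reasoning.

No - no valid derivation exists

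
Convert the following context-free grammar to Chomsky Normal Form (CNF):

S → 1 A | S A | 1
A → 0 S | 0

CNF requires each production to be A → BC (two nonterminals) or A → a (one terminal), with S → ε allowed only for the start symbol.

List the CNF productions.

T1 → 1; S → 1; T0 → 0; A → 0; S → T1 A; S → S A; A → T0 S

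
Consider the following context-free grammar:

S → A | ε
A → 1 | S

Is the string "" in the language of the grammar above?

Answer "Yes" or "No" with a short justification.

Yes - a valid derivation exists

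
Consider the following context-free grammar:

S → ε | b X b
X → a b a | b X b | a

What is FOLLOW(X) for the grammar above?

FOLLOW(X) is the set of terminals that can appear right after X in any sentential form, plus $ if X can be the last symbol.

We compute FOLLOW(X) using the standard algorithm.
FOLLOW(S) starts with {$}.
FIRST(S) = {b, ε}
FIRST(X) = {a, b}
FOLLOW(S) = {$}
FOLLOW(X) = {b}
Therefore, FOLLOW(X) = {b}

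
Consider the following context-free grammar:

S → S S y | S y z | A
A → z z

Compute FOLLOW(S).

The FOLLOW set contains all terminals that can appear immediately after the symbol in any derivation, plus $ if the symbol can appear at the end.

We compute FOLLOW(S) using the standard algorithm.
FOLLOW(S) starts with {$}.
FIRST(A) = {z}
FIRST(S) = {z}
FOLLOW(A) = {$, y, z}
FOLLOW(S) = {$, y, z}
Therefore, FOLLOW(S) = {$, y, z}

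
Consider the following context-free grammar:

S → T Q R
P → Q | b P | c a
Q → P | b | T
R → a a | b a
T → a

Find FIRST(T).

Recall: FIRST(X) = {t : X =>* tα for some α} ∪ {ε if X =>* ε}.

We compute FIRST(T) using the standard algorithm.
FIRST(P) = {a, b, c}
FIRST(Q) = {a, b, c}
FIRST(R) = {a, b}
FIRST(S) = {a}
FIRST(T) = {a}
Therefore, FIRST(T) = {a}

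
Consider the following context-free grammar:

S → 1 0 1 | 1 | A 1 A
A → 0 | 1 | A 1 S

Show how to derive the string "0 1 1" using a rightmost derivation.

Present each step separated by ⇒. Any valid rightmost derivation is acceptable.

S ⇒ A 1 A ⇒ A 1 1 ⇒ 0 1 1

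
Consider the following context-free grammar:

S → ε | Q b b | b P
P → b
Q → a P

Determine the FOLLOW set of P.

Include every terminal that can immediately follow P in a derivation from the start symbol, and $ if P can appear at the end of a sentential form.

We compute FOLLOW(P) using the standard algorithm.
FOLLOW(S) starts with {$}.
FIRST(P) = {b}
FIRST(Q) = {a}
FIRST(S) = {a, b, ε}
FOLLOW(P) = {$, b}
FOLLOW(Q) = {b}
FOLLOW(S) = {$}
Therefore, FOLLOW(P) = {$, b}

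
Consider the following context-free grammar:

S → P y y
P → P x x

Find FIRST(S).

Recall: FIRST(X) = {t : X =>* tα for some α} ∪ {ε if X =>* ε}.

We compute FIRST(S) using the standard algorithm.
FIRST(P) = {}
FIRST(S) = {}
Therefore, FIRST(S) = {}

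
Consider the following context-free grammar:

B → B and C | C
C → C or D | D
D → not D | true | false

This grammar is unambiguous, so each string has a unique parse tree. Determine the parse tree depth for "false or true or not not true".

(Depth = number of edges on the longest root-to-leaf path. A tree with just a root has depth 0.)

5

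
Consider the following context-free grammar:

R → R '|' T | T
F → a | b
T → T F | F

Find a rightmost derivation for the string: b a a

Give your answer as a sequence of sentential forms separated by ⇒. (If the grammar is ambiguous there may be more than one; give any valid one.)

R ⇒ T ⇒ T F ⇒ T a ⇒ T F a ⇒ T a a ⇒ F a a ⇒ b a a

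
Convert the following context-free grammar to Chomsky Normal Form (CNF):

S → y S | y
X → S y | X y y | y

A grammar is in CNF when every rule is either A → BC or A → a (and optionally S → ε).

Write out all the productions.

TY → y; S → y; X → y; S → TY S; X → S TY; X → X X0; X0 → TY TY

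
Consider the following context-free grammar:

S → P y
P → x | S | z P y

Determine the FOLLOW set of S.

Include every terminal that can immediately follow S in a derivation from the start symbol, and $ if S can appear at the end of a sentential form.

We compute FOLLOW(S) using the standard algorithm.
FOLLOW(S) starts with {$}.
FIRST(P) = {x, z}
FIRST(S) = {x, z}
FOLLOW(P) = {y}
FOLLOW(S) = {$, y}
Therefore, FOLLOW(S) = {$, y}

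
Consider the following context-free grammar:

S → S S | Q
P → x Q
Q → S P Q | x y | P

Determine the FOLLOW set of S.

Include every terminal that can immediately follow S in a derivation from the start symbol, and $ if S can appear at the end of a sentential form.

We compute FOLLOW(S) using the standard algorithm.
FOLLOW(S) starts with {$}.
FIRST(P) = {x}
FIRST(Q) = {x}
FIRST(S) = {x}
FOLLOW(P) = {$, x}
FOLLOW(Q) = {$, x}
FOLLOW(S) = {$, x}
Therefore, FOLLOW(S) = {$, x}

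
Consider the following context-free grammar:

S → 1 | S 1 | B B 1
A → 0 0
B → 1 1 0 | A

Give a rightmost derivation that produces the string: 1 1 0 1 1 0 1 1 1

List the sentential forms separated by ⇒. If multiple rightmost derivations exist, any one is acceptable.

S ⇒ S 1 ⇒ S 1 1 ⇒ B B 1 1 1 ⇒ B 1 1 0 1 1 1 ⇒ 1 1 0 1 1 0 1 1 1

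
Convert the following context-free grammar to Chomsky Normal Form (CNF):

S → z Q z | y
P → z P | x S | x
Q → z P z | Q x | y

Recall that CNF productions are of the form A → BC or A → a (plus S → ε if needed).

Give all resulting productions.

TZ → z; S → y; TX → x; P → x; Q → y; S → TZ X0; X0 → Q TZ; P → TZ P; P → TX S; Q → TZ X1; X1 → P TZ; Q → Q TX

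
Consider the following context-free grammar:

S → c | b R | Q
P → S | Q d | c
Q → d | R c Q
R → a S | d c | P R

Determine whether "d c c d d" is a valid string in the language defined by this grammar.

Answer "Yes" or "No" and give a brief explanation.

No - no valid derivation exists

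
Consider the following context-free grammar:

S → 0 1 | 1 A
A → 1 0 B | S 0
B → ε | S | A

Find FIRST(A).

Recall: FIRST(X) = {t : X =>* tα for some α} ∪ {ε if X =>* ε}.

We compute FIRST(A) using the standard algorithm.
FIRST(A) = {0, 1}
FIRST(B) = {0, 1, ε}
FIRST(S) = {0, 1}
Therefore, FIRST(A) = {0, 1}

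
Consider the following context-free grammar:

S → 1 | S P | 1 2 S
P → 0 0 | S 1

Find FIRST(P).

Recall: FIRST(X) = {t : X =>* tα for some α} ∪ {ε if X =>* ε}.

We compute FIRST(P) using the standard algorithm.
FIRST(P) = {0, 1}
FIRST(S) = {1}
Therefore, FIRST(P) = {0, 1}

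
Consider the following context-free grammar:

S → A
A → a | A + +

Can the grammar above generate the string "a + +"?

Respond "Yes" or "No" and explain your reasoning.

Yes - a valid derivation exists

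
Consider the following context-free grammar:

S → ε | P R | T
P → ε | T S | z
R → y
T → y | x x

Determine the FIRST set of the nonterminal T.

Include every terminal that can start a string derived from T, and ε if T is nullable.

We compute FIRST(T) using the standard algorithm.
FIRST(P) = {x, y, z, ε}
FIRST(R) = {y}
FIRST(S) = {x, y, z, ε}
FIRST(T) = {x, y}
Therefore, FIRST(T) = {x, y}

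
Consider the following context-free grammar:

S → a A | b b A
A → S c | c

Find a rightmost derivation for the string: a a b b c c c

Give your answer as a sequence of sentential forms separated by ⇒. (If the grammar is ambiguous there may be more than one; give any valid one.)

S ⇒ a A ⇒ a S c ⇒ a a A c ⇒ a a S c c ⇒ a a b b A c c ⇒ a a b b c c c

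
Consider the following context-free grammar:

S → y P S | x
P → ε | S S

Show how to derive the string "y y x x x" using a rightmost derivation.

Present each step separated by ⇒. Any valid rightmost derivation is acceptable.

S ⇒ y P S ⇒ y P y P S ⇒ y P y P x ⇒ y P y S S x ⇒ y P y S x x ⇒ y P y x x x ⇒ y y x x x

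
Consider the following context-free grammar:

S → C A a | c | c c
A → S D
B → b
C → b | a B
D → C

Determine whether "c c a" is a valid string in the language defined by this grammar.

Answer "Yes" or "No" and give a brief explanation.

No - no valid derivation exists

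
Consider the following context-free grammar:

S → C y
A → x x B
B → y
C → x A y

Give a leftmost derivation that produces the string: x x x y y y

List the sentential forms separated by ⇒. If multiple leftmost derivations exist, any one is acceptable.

S ⇒ C y ⇒ x A y y ⇒ x x x B y y ⇒ x x x y y y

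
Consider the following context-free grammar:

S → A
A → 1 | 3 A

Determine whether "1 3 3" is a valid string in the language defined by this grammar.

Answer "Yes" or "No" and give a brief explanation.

No - no valid derivation exists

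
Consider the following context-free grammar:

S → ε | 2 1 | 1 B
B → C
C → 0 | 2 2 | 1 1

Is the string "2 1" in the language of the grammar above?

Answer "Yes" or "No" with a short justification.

Yes - a valid derivation exists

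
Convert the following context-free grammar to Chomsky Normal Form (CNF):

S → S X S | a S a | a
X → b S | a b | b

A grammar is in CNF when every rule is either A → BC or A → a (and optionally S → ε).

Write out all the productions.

TA → a; S → a; TB → b; X → b; S → S X0; X0 → X S; S → TA X1; X1 → S TA; X → TB S; X → TA TB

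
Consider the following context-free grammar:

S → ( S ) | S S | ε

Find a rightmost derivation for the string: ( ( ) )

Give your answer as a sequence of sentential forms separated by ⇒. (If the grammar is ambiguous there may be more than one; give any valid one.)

S ⇒ ( S ) ⇒ ( ( S ) ) ⇒ ( ( ) )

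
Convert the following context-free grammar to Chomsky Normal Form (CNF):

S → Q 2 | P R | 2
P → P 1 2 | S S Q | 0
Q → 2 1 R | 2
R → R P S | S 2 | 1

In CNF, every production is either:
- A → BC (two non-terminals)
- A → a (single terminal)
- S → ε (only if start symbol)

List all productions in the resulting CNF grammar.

T2 → 2; S → 2; T1 → 1; P → 0; Q → 2; R → 1; S → Q T2; S → P R; P → P X0; X0 → T1 T2; P → S X1; X1 → S Q; Q → T2 X2; X2 → T1 R; R → R X3; X3 → P S; R → S T2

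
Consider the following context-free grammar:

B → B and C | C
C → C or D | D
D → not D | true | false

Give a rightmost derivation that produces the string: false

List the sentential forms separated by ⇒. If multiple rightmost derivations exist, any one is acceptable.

B ⇒ C ⇒ D ⇒ false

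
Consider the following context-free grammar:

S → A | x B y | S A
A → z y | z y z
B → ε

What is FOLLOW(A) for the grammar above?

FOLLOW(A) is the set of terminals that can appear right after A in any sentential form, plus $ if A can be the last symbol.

We compute FOLLOW(A) using the standard algorithm.
FOLLOW(S) starts with {$}.
FIRST(A) = {z}
FIRST(B) = {ε}
FIRST(S) = {x, z}
FOLLOW(A) = {$, z}
FOLLOW(B) = {y}
FOLLOW(S) = {$, z}
Therefore, FOLLOW(A) = {$, z}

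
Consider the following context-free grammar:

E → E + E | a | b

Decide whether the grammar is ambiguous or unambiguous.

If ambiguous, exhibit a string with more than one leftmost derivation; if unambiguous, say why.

Ambiguous - the string 'b + b + a + a + a + a' has two distinct leftmost derivations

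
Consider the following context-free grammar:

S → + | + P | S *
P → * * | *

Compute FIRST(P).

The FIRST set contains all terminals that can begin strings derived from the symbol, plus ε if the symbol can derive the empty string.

We compute FIRST(P) using the standard algorithm.
FIRST(P) = {*}
FIRST(S) = {+}
Therefore, FIRST(P) = {*}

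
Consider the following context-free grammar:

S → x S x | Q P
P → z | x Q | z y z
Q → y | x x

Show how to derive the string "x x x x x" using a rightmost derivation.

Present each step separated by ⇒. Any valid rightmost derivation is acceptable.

S ⇒ Q P ⇒ Q x Q ⇒ Q x x x ⇒ x x x x x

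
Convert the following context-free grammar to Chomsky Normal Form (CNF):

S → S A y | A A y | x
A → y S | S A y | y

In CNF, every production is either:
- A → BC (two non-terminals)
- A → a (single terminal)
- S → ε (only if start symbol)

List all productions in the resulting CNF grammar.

TY → y; S → x; A → y; S → S X0; X0 → A TY; S → A X1; X1 → A TY; A → TY S; A → S X2; X2 → A TY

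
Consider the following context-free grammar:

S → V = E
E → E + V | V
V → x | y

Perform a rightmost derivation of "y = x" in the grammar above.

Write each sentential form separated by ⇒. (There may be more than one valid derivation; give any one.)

S ⇒ V = E ⇒ V = V ⇒ V = x ⇒ y = x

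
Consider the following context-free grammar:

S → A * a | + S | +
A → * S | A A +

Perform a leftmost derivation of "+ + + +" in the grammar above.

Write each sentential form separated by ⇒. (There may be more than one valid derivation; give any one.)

S ⇒ + S ⇒ + + S ⇒ + + + S ⇒ + + + +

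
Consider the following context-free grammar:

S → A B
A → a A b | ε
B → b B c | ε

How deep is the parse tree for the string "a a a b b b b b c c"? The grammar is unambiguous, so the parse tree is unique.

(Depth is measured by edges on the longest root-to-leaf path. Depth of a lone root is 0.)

5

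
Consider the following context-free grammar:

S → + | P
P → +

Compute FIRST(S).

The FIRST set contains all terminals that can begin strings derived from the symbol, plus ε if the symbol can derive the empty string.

We compute FIRST(S) using the standard algorithm.
FIRST(P) = {+}
FIRST(S) = {+}
Therefore, FIRST(S) = {+}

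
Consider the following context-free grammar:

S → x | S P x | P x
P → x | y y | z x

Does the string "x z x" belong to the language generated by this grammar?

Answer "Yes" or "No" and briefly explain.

No - no valid derivation exists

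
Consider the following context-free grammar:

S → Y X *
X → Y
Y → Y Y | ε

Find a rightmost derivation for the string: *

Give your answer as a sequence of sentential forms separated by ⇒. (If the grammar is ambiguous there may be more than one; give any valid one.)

S ⇒ Y X * ⇒ Y Y * ⇒ Y * ⇒ *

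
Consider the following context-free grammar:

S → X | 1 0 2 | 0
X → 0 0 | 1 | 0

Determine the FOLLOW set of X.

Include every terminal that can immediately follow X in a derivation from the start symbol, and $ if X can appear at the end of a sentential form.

We compute FOLLOW(X) using the standard algorithm.
FOLLOW(S) starts with {$}.
FIRST(S) = {0, 1}
FIRST(X) = {0, 1}
FOLLOW(S) = {$}
FOLLOW(X) = {$}
Therefore, FOLLOW(X) = {$}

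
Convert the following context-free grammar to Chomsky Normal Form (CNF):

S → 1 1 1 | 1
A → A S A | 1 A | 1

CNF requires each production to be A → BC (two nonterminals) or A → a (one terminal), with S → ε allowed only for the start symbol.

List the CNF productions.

T1 → 1; S → 1; A → 1; S → T1 X0; X0 → T1 T1; A → A X1; X1 → S A; A → T1 A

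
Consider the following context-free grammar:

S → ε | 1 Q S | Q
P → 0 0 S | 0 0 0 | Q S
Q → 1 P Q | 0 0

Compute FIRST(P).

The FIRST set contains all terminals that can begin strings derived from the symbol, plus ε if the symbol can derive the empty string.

We compute FIRST(P) using the standard algorithm.
FIRST(P) = {0, 1}
FIRST(Q) = {0, 1}
FIRST(S) = {0, 1, ε}
Therefore, FIRST(P) = {0, 1}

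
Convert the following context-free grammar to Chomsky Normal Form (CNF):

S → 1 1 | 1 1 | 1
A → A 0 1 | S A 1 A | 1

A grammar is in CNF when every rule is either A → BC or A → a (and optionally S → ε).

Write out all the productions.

T1 → 1; S → 1; T0 → 0; A → 1; S → T1 T1; S → T1 T1; A → A X0; X0 → T0 T1; A → S X1; X1 → A X2; X2 → T1 A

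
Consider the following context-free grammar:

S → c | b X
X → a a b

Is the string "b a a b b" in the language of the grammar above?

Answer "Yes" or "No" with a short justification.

No - no valid derivation exists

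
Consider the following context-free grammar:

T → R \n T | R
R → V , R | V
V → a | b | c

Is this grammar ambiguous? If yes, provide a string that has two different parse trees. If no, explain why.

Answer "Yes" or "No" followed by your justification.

No - the grammar is unambiguous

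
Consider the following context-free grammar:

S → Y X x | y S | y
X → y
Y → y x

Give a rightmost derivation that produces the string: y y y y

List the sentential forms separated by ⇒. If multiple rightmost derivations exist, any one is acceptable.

S ⇒ y S ⇒ y y S ⇒ y y y S ⇒ y y y y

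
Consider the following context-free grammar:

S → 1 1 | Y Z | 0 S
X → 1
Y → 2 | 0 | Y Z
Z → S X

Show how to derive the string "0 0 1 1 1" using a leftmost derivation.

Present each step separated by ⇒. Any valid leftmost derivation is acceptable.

S ⇒ 0 S ⇒ 0 Y Z ⇒ 0 0 Z ⇒ 0 0 S X ⇒ 0 0 1 1 X ⇒ 0 0 1 1 1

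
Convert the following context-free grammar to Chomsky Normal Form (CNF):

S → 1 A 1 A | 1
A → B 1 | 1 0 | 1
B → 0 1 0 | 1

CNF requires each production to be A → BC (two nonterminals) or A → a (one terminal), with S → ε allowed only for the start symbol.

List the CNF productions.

T1 → 1; S → 1; T0 → 0; A → 1; B → 1; S → T1 X0; X0 → A X1; X1 → T1 A; A → B T1; A → T1 T0; B → T0 X2; X2 → T1 T0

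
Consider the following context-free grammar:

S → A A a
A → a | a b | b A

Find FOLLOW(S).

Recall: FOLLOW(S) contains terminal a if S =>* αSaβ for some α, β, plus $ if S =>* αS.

We compute FOLLOW(S) using the standard algorithm.
FOLLOW(S) starts with {$}.
FIRST(A) = {a, b}
FIRST(S) = {a, b}
FOLLOW(A) = {a, b}
FOLLOW(S) = {$}
Therefore, FOLLOW(S) = {$}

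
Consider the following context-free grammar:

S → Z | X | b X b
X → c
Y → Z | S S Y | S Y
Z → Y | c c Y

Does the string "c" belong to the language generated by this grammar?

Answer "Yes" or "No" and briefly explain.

Yes - a valid derivation exists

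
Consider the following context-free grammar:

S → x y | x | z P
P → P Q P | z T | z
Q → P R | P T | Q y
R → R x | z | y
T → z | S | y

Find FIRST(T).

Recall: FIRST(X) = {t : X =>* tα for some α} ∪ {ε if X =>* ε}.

We compute FIRST(T) using the standard algorithm.
FIRST(P) = {z}
FIRST(Q) = {z}
FIRST(R) = {y, z}
FIRST(S) = {x, z}
FIRST(T) = {x, y, z}
Therefore, FIRST(T) = {x, y, z}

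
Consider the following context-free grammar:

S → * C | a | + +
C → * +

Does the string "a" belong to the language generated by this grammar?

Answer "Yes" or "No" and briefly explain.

Yes - a valid derivation exists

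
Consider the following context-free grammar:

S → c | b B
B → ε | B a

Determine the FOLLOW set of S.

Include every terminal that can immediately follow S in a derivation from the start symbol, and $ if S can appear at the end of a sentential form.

We compute FOLLOW(S) using the standard algorithm.
FOLLOW(S) starts with {$}.
FIRST(B) = {a, ε}
FIRST(S) = {b, c}
FOLLOW(B) = {$, a}
FOLLOW(S) = {$}
Therefore, FOLLOW(S) = {$}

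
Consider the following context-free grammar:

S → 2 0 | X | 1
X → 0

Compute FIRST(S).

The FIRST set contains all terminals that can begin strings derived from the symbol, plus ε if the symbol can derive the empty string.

We compute FIRST(S) using the standard algorithm.
FIRST(S) = {0, 1, 2}
FIRST(X) = {0}
Therefore, FIRST(S) = {0, 1, 2}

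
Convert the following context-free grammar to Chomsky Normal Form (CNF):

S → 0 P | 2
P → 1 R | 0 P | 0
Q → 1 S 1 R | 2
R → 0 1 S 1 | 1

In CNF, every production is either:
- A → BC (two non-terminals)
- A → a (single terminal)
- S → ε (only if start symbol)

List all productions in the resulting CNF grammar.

T0 → 0; S → 2; T1 → 1; P → 0; Q → 2; R → 1; S → T0 P; P → T1 R; P → T0 P; Q → T1 X0; X0 → S X1; X1 → T1 R; R → T0 X2; X2 → T1 X3; X3 → S T1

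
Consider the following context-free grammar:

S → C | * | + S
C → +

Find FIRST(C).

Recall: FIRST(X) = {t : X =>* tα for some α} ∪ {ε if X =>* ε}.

We compute FIRST(C) using the standard algorithm.
FIRST(C) = {+}
FIRST(S) = {*, +}
Therefore, FIRST(C) = {+}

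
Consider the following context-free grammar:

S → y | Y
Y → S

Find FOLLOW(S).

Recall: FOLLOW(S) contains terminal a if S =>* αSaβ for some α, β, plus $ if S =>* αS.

We compute FOLLOW(S) using the standard algorithm.
FOLLOW(S) starts with {$}.
FIRST(S) = {y}
FIRST(Y) = {y}
FOLLOW(S) = {$}
FOLLOW(Y) = {$}
Therefore, FOLLOW(S) = {$}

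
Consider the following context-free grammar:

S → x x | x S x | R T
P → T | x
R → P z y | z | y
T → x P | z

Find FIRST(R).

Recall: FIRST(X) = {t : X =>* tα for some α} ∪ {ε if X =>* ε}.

We compute FIRST(R) using the standard algorithm.
FIRST(P) = {x, z}
FIRST(R) = {x, y, z}
FIRST(S) = {x, y, z}
FIRST(T) = {x, z}
Therefore, FIRST(R) = {x, y, z}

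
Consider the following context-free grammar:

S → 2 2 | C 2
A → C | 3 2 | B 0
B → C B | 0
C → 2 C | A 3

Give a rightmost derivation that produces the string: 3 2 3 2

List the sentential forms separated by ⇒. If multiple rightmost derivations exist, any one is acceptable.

S ⇒ C 2 ⇒ A 3 2 ⇒ 3 2 3 2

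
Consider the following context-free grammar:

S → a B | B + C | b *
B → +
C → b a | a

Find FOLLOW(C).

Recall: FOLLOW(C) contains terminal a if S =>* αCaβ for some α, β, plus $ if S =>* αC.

We compute FOLLOW(C) using the standard algorithm.
FOLLOW(S) starts with {$}.
FIRST(B) = {+}
FIRST(C) = {a, b}
FIRST(S) = {+, a, b}
FOLLOW(B) = {$, +}
FOLLOW(C) = {$}
FOLLOW(S) = {$}
Therefore, FOLLOW(C) = {$}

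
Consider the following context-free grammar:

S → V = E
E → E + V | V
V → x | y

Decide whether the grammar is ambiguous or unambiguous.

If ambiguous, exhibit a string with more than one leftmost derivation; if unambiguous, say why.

Unambiguous - every string in the language has a unique leftmost derivation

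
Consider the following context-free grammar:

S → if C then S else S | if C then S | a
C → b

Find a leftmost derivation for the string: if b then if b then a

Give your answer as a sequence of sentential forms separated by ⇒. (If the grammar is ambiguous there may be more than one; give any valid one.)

S ⇒ if C then S ⇒ if b then S ⇒ if b then if C then S ⇒ if b then if b then S ⇒ if b then if b then a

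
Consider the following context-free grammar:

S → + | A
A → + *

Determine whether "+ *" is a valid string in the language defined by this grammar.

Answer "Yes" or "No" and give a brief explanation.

Yes - a valid derivation exists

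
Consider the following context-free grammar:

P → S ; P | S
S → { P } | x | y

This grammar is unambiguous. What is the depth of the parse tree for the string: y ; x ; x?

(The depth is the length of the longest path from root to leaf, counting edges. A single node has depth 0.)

4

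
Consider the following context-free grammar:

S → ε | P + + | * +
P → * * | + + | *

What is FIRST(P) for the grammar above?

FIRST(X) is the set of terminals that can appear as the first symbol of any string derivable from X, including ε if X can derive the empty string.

We compute FIRST(P) using the standard algorithm.
FIRST(P) = {*, +}
FIRST(S) = {*, +, ε}
Therefore, FIRST(P) = {*, +}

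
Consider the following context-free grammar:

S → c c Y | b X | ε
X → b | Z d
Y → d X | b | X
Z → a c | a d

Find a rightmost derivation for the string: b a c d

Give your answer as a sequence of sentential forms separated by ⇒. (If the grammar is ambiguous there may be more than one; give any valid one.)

S ⇒ b X ⇒ b Z d ⇒ b a c d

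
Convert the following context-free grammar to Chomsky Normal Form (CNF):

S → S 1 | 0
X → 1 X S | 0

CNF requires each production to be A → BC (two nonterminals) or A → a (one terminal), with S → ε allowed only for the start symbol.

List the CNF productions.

T1 → 1; S → 0; X → 0; S → S T1; X → T1 X0; X0 → X S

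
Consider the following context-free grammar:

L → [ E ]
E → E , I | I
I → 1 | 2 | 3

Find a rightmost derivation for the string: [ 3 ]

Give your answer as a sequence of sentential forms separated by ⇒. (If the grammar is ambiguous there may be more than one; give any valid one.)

L ⇒ [ E ] ⇒ [ I ] ⇒ [ 3 ]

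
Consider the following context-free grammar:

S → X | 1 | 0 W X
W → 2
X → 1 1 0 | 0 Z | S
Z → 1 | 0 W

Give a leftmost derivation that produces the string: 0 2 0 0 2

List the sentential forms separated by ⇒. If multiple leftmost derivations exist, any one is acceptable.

S ⇒ 0 W X ⇒ 0 2 X ⇒ 0 2 0 Z ⇒ 0 2 0 0 W ⇒ 0 2 0 0 2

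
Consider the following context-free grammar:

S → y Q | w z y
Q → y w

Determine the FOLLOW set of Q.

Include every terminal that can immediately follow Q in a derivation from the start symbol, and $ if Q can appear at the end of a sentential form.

We compute FOLLOW(Q) using the standard algorithm.
FOLLOW(S) starts with {$}.
FIRST(Q) = {y}
FIRST(S) = {w, y}
FOLLOW(Q) = {$}
FOLLOW(S) = {$}
Therefore, FOLLOW(Q) = {$}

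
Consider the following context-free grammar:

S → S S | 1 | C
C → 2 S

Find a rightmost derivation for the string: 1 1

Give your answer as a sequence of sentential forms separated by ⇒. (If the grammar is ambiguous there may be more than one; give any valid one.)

S ⇒ S S ⇒ S 1 ⇒ 1 1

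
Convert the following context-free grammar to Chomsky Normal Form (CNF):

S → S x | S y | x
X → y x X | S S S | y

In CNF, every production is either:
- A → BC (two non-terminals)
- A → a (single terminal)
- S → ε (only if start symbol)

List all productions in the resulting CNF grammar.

TX → x; TY → y; S → x; X → y; S → S TX; S → S TY; X → TY X0; X0 → TX X; X → S X1; X1 → S S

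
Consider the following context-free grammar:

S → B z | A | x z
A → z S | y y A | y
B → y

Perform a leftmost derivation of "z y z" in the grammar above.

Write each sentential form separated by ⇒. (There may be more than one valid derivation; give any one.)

S ⇒ A ⇒ z S ⇒ z B z ⇒ z y z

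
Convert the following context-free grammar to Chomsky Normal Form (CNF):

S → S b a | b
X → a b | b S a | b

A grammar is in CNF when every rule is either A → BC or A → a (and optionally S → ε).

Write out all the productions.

TB → b; TA → a; S → b; X → b; S → S X0; X0 → TB TA; X → TA TB; X → TB X1; X1 → S TA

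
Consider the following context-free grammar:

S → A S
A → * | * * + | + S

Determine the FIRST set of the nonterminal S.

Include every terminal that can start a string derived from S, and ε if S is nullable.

We compute FIRST(S) using the standard algorithm.
FIRST(A) = {*, +}
FIRST(S) = {*, +}
Therefore, FIRST(S) = {*, +}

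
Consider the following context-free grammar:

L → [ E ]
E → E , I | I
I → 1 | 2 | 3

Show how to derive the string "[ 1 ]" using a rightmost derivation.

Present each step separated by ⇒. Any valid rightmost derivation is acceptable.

L ⇒ [ E ] ⇒ [ I ] ⇒ [ 1 ]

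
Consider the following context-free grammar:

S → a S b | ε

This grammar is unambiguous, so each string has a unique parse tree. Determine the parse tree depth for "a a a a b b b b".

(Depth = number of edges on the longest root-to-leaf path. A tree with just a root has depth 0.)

5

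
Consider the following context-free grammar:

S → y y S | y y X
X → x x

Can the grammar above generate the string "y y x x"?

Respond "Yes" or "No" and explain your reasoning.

Yes - a valid derivation exists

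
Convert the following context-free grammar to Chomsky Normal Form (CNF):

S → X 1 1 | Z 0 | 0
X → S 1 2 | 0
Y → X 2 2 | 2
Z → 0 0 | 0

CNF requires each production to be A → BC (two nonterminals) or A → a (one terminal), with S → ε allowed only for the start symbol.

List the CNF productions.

T1 → 1; T0 → 0; S → 0; T2 → 2; X → 0; Y → 2; Z → 0; S → X X0; X0 → T1 T1; S → Z T0; X → S X1; X1 → T1 T2; Y → X X2; X2 → T2 T2; Z → T0 T0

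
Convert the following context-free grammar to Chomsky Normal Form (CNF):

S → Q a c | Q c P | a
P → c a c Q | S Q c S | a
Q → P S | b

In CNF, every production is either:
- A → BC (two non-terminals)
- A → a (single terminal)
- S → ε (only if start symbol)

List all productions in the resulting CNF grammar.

TA → a; TC → c; S → a; P → a; Q → b; S → Q X0; X0 → TA TC; S → Q X1; X1 → TC P; P → TC X2; X2 → TA X3; X3 → TC Q; P → S X4; X4 → Q X5; X5 → TC S; Q → P S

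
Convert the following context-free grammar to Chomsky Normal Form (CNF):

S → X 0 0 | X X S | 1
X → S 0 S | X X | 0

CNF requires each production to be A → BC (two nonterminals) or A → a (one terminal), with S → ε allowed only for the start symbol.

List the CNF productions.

T0 → 0; S → 1; X → 0; S → X X0; X0 → T0 T0; S → X X1; X1 → X S; X → S X2; X2 → T0 S; X → X X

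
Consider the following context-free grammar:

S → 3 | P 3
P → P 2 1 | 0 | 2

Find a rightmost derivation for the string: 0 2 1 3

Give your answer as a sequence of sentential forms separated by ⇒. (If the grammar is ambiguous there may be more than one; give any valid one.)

S ⇒ P 3 ⇒ P 2 1 3 ⇒ 0 2 1 3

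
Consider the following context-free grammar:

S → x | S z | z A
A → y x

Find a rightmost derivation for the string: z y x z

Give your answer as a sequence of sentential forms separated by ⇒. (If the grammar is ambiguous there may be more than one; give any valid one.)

S ⇒ S z ⇒ z A z ⇒ z y x z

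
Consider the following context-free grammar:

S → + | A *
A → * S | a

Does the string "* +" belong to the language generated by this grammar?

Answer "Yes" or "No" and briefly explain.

No - no valid derivation exists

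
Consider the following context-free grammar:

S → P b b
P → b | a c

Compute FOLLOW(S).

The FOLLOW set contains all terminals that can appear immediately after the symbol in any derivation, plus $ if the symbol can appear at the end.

We compute FOLLOW(S) using the standard algorithm.
FOLLOW(S) starts with {$}.
FIRST(P) = {a, b}
FIRST(S) = {a, b}
FOLLOW(P) = {b}
FOLLOW(S) = {$}
Therefore, FOLLOW(S) = {$}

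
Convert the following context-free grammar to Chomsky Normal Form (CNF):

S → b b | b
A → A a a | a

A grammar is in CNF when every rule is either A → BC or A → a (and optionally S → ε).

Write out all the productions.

TB → b; S → b; TA → a; A → a; S → TB TB; A → A X0; X0 → TA TA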